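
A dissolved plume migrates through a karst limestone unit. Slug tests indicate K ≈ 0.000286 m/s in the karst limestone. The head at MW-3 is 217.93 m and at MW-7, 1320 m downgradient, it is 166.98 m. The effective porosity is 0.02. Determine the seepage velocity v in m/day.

Convert K: 0.000286 m/s × 86400 = 24.71 m/day.
Hydraulic gradient i = (217.93 − 166.98) / 1320 = 50.95 / 1320 = 0.03860.
Darcy flux q = K · i = 24.71 × 0.03860 = 0.9538 m/day.
Seepage velocity v = q / n_e = 0.9538 / 0.02 = 47.69 m/day.

47.7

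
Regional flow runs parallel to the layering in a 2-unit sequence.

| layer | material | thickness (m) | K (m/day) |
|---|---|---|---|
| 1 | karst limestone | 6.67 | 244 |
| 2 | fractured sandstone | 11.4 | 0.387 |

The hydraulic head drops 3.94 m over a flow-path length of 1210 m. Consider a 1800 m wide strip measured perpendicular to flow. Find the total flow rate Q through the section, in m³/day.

9560

Flow is parallel to layering, so each bed carries its own Darcy discharge and the transmissivities add.
Σ(K_i·b_i) = 244×6.67 + 0.387×11.4 = 1632 m²/day.
Hydraulic gradient i = Δh / L = 3.94 / 1210 = 0.003256.
Q = Σ(K_i·b_i) · W · i = 1632 × 1800 × 0.003256 = 9565 m³/day.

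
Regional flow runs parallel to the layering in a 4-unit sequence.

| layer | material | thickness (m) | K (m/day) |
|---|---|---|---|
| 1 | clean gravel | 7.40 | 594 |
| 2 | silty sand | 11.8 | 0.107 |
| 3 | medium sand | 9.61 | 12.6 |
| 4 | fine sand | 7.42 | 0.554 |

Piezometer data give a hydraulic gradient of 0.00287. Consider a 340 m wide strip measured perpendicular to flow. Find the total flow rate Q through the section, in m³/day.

4410

Flow is parallel to layering, so each bed carries its own Darcy discharge and the transmissivities add.
Σ(K_i·b_i) = 594×7.40 + 0.107×11.8 + 12.6×9.61 + 0.554×7.42 = 4522 m²/day.
Hydraulic gradient i = 0.00287.
Q = Σ(K_i·b_i) · W · i = 4522 × 340 × 0.002870 = 4413 m³/day.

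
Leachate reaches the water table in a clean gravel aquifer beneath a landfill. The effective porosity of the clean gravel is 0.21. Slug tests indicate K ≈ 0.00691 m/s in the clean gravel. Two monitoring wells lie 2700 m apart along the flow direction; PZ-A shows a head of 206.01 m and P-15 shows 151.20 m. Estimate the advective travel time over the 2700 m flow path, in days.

Convert K: 0.00691 m/s × 86400 = 597.0 m/day.
Hydraulic gradient i = (206.01 − 151.20) / 2700 = 54.81 / 2700 = 0.02030.
Darcy flux q = K · i = 597.0 × 0.02030 = 12.12 m/day.
Seepage velocity v = q / n_e = 12.12 / 0.21 = 57.71 m/day.
Travel time t = L / v = 2700 / 57.71 = 46.78 days.

46.8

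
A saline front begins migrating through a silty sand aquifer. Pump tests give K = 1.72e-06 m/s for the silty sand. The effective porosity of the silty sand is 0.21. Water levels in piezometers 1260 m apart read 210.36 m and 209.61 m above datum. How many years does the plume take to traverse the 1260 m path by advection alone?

Convert K: 1.72e-06 m/s × 86400 = 0.1486 m/day.
Hydraulic gradient i = (210.36 − 209.61) / 1260 = 0.75 / 1260 = 0.0005952.
Darcy flux q = K · i = 0.1486 × 0.0005952 = 8.846e-05 m/day.
Seepage velocity v = q / n_e = 8.846e-05 / 0.21 = 0.0004212 m/day.
Travel time t = L / v = 1260 / 0.0004212 = 2.991e+06 days = 8190 years.

8190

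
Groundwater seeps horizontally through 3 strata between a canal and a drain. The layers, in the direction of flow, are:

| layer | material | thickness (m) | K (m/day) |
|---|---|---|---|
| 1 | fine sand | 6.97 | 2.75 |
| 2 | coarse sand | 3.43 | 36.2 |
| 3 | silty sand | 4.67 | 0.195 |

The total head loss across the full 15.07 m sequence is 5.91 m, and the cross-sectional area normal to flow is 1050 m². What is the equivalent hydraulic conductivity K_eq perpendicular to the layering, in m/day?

0.567

Flow is perpendicular to layering, so the layers act in series and the equivalent K is the thickness-weighted harmonic mean.
Total thickness L = 6.97 + 3.43 + 4.67 = 15.07 m.
Σ(b_i/K_i) = 6.97/2.75 + 3.43/36.2 + 4.67/0.195 = 26.58 d.
K_eq = L / Σ(b_i/K_i) = 15.07 / 26.58 = 0.5670 m/day.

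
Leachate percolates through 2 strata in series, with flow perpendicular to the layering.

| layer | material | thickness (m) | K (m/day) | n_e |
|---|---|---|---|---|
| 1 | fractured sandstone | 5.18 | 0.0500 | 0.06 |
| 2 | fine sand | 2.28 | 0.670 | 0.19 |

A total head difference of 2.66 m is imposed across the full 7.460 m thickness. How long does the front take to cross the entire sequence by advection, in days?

With flow normal to the layers, continuity requires the same specific discharge q through every layer.
Σ(b_i/K_i) = 5.18/0.0500 + 2.28/0.670 = 107.0 d.
q = Δh / Σ(b_i/K_i) = 2.66 / 107.0 = 0.02486 m/day.
In each layer the seepage velocity is v_i = q/n_i, so the layer transit time is t_i = b_i·n_i / q:
  layer 1 (fractured sandstone): t_1 = 5.18 × 0.06 / 0.02486 = 12.50 d
  layer 2 (fine sand): t_2 = 2.28 × 0.19 / 0.02486 = 17.43 d
Total t = Σ t_i = 29.93 days.

29.9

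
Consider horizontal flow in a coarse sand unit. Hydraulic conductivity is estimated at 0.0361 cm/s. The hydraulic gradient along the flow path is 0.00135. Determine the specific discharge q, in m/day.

0.0421

Convert K: 0.0361 cm/s × 864 = 31.19 m/day.
Hydraulic gradient i = 0.00135.
Specific discharge q = K · i = 31.19 × 0.001350 = 0.04211 m/day.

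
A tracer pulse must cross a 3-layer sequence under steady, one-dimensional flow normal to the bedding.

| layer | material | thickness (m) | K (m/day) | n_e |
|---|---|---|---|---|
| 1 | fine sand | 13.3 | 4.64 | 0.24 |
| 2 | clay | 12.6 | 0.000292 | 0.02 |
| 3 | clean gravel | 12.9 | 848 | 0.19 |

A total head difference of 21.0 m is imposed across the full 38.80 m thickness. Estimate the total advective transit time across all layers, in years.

With flow normal to the layers, continuity requires the same specific discharge q through every layer.
Σ(b_i/K_i) = 13.3/4.64 + 12.6/0.000292 + 12.9/848 = 43154 d.
q = Δh / Σ(b_i/K_i) = 21.0 / 43154 = 0.0004866 m/day.
In each layer the seepage velocity is v_i = q/n_i, so the layer transit time is t_i = b_i·n_i / q:
  layer 1 (fine sand): t_1 = 13.3 × 0.24 / 0.0004866 = 6559 d
  layer 2 (clay): t_2 = 12.6 × 0.02 / 0.0004866 = 517.8 d
  layer 3 (clean gravel): t_3 = 12.9 × 0.19 / 0.0004866 = 5037 d
Total t = Σ t_i = 12114 days = 33.17 years.

33.2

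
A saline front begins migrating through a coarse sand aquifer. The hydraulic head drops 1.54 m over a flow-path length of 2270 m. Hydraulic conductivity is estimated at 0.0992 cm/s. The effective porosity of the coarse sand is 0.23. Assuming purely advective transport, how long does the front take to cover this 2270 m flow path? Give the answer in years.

24.6

Convert K: 0.0992 cm/s × 864 = 85.71 m/day.
Hydraulic gradient i = Δh / L = 1.54 / 2270 = 0.0006784.
Darcy flux q = K · i = 85.71 × 0.0006784 = 0.05815 m/day.
Seepage velocity v = q / n_e = 0.05815 / 0.23 = 0.2528 m/day.
Travel time t = L / v = 2270 / 0.2528 = 8979 days = 24.58 years.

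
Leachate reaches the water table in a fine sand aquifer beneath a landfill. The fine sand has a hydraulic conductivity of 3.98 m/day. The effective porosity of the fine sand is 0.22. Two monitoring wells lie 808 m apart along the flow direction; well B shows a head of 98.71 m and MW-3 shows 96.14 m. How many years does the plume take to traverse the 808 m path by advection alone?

Hydraulic gradient i = (98.71 − 96.14) / 808 = 2.57 / 808 = 0.003181.
Darcy flux q = K · i = 3.980 × 0.003181 = 0.01266 m/day.
Seepage velocity v = q / n_e = 0.01266 / 0.22 = 0.05754 m/day.
Travel time t = L / v = 808 / 0.05754 = 14042 days = 38.44 years.

38.4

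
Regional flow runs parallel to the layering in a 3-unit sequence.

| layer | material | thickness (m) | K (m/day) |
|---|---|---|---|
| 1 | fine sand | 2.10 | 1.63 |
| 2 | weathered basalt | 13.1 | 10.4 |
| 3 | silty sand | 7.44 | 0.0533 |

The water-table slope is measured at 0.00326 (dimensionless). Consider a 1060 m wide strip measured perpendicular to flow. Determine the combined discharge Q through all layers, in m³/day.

484

Flow is parallel to layering, so each bed carries its own Darcy discharge and the transmissivities add.
Σ(K_i·b_i) = 1.63×2.10 + 10.4×13.1 + 0.0533×7.44 = 140.1 m²/day.
Hydraulic gradient i = 0.00326.
Q = Σ(K_i·b_i) · W · i = 140.1 × 1060 × 0.003260 = 484.0 m³/day.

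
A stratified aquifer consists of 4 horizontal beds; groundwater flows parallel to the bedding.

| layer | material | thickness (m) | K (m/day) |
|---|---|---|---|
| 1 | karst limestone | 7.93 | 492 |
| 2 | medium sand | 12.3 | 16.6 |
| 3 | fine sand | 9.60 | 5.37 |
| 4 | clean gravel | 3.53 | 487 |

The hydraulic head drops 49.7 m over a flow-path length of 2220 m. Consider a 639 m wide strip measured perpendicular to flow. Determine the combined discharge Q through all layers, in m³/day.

84100

Flow is parallel to layering, so each bed carries its own Darcy discharge and the transmissivities add.
Σ(K_i·b_i) = 492×7.93 + 16.6×12.3 + 5.37×9.60 + 487×3.53 = 5876 m²/day.
Hydraulic gradient i = Δh / L = 49.7 / 2220 = 0.02239.
Q = Σ(K_i·b_i) · W · i = 5876 × 639 × 0.02239 = 84065 m³/day.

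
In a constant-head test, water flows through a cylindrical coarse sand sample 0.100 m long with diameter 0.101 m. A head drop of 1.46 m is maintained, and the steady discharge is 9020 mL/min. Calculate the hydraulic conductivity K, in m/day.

111

Cross-sectional area A = π·(d/2)² = π × (0.101/2)² = 0.008012 m².
Convert discharge: 9020 mL/min = 0.0001503 m³/s.
Darcy's law rearranged: K = Q·L / (A·Δh) = 0.0001503 × 0.100 / (0.008012 × 1.46) = 0.001285 m/s = 111.0 m/day.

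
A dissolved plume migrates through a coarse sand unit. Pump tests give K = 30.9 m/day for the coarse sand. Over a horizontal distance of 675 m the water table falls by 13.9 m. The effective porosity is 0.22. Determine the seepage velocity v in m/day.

Hydraulic gradient i = Δh / L = 13.9 / 675 = 0.02059.
Darcy flux q = K · i = 30.90 × 0.02059 = 0.6363 m/day.
Seepage velocity v = q / n_e = 0.6363 / 0.22 = 2.892 m/day.

2.89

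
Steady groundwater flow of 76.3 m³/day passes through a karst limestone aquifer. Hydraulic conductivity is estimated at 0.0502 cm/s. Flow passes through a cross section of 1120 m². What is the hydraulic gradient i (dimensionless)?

0.00157

Convert K: 0.0502 cm/s × 864 = 43.37 m/day.
From Q = K·A·i, i = Q / (K·A) = 76.3 / (43.37 × 1120) = 0.001571.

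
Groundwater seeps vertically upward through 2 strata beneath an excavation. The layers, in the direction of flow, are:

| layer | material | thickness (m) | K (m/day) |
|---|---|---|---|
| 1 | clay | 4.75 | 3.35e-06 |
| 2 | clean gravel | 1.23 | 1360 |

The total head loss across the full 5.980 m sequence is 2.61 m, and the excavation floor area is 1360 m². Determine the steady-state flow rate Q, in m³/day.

Flow is perpendicular to layering, so the layers act in series and the equivalent K is the thickness-weighted harmonic mean.
Total thickness L = 4.75 + 1.23 = 5.980 m.
Σ(b_i/K_i) = 4.75/3.35e-06 + 1.23/1360 = 1.418e+06 d.
K_eq = L / Σ(b_i/K_i) = 5.980 / 1.418e+06 = 4.217e-06 m/day.
Q = K_eq · A · (Δh/L) = 4.217e-06 × 1360 × (2.61/5.980) = 0.002503 m³/day.

0.00250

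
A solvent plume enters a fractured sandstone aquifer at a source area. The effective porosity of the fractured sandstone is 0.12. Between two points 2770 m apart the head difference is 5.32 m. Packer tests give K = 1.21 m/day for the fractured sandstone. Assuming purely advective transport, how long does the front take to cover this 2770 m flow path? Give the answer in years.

392

Hydraulic gradient i = Δh / L = 5.32 / 2770 = 0.001921.
Darcy flux q = K · i = 1.210 × 0.001921 = 0.002324 m/day.
Seepage velocity v = q / n_e = 0.002324 / 0.12 = 0.01937 m/day.
Travel time t = L / v = 2770 / 0.01937 = 1.430e+05 days = 391.6 years.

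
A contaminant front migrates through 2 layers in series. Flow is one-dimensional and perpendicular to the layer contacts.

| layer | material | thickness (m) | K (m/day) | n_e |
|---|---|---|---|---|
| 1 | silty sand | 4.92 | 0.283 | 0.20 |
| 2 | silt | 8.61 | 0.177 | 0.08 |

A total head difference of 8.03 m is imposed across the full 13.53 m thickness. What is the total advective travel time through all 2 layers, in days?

With flow normal to the layers, continuity requires the same specific discharge q through every layer.
Σ(b_i/K_i) = 4.92/0.283 + 8.61/0.177 = 66.03 d.
q = Δh / Σ(b_i/K_i) = 8.03 / 66.03 = 0.1216 m/day.
In each layer the seepage velocity is v_i = q/n_i, so the layer transit time is t_i = b_i·n_i / q:
  layer 1 (silty sand): t_1 = 4.92 × 0.20 / 0.1216 = 8.091 d
  layer 2 (silt): t_2 = 8.61 × 0.08 / 0.1216 = 5.664 d
Total t = Σ t_i = 13.76 days.

13.8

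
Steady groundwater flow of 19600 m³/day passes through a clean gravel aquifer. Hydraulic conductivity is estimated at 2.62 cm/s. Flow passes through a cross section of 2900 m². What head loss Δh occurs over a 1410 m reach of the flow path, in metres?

4.21

Convert K: 2.62 cm/s × 864 = 2264 m/day.
From Q = K·A·i, i = Q / (K·A) = 19600 / (2264 × 2900) = 0.002986.
Head loss Δh = i · L = 0.002986 × 1410 = 4.210 m.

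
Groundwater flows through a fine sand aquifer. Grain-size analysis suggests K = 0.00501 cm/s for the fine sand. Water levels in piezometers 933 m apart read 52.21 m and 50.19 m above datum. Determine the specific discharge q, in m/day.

Convert K: 0.00501 cm/s × 864 = 4.329 m/day.
Hydraulic gradient i = (52.21 − 50.19) / 933 = 2.02 / 933 = 0.002165.
Specific discharge q = K · i = 4.329 × 0.002165 = 0.009372 m/day.

0.00937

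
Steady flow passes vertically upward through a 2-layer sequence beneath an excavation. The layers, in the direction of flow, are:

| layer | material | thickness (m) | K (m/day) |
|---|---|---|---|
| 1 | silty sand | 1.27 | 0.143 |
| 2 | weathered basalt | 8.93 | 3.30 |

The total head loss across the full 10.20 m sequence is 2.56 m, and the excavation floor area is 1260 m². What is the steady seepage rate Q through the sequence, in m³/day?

Flow is perpendicular to layering, so the layers act in series and the equivalent K is the thickness-weighted harmonic mean.
Total thickness L = 1.27 + 8.93 = 10.20 m.
Σ(b_i/K_i) = 1.27/0.143 + 8.93/3.30 = 11.59 d.
K_eq = L / Σ(b_i/K_i) = 10.20 / 11.59 = 0.8803 m/day.
Q = K_eq · A · (Δh/L) = 0.8803 × 1260 × (2.56/10.20) = 278.4 m³/day.

278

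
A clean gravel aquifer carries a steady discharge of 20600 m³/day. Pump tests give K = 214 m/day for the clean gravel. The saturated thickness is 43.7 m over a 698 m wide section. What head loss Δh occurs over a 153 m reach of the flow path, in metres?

0.483

Cross-sectional area A = 698 × 43.7 = 30503 m².
From Q = K·A·i, i = Q / (K·A) = 20600 / (214.0 × 30503) = 0.003156.
Head loss Δh = i · L = 0.003156 × 153 = 0.4828 m.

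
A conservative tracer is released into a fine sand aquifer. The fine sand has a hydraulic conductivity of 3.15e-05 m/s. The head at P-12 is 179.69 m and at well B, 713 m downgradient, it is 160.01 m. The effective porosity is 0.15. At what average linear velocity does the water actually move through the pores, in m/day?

Convert K: 3.15e-05 m/s × 86400 = 2.722 m/day.
Hydraulic gradient i = (179.69 − 160.01) / 713 = 19.68 / 713 = 0.02760.
Darcy flux q = K · i = 2.722 × 0.02760 = 0.07512 m/day.
Seepage velocity v = q / n_e = 0.07512 / 0.15 = 0.5008 m/day.

0.501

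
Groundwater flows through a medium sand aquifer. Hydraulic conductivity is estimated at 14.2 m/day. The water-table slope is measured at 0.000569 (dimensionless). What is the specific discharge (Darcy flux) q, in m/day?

0.00808

Hydraulic gradient i = 0.000569.
Specific discharge q = K · i = 14.20 × 0.0005690 = 0.008080 m/day.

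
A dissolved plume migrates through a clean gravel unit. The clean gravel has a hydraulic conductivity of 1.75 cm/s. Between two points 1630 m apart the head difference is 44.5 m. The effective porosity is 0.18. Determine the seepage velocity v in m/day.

229

Convert K: 1.75 cm/s × 864 = 1512 m/day.
Hydraulic gradient i = Δh / L = 44.5 / 1630 = 0.02730.
Darcy flux q = K · i = 1512 × 0.02730 = 41.28 m/day.
Seepage velocity v = q / n_e = 41.28 / 0.18 = 229.3 m/day.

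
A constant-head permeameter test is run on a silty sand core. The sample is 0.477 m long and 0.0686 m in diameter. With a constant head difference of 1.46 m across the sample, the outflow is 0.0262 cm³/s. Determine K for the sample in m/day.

Cross-sectional area A = π·(d/2)² = π × (0.0686/2)² = 0.003696 m².
Convert discharge: 0.0262 cm³/s = 2.620e-08 m³/s.
Darcy's law rearranged: K = Q·L / (A·Δh) = 2.620e-08 × 0.477 / (0.003696 × 1.46) = 2.316e-06 m/s = 0.2001 m/day.

0.200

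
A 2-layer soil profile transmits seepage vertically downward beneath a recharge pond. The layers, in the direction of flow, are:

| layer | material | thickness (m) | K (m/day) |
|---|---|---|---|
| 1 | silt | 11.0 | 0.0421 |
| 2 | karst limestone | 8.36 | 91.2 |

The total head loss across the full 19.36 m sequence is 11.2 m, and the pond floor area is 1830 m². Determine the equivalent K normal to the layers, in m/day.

Flow is perpendicular to layering, so the layers act in series and the equivalent K is the thickness-weighted harmonic mean.
Total thickness L = 11.0 + 8.36 = 19.36 m.
Σ(b_i/K_i) = 11.0/0.0421 + 8.36/91.2 = 261.4 d.
K_eq = L / Σ(b_i/K_i) = 19.36 / 261.4 = 0.07407 m/day.

0.0741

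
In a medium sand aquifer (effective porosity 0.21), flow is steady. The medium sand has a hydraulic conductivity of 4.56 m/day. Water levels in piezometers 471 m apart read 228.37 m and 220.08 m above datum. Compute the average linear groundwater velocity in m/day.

0.382

Hydraulic gradient i = (228.37 − 220.08) / 471 = 8.29 / 471 = 0.01760.
Darcy flux q = K · i = 4.560 × 0.01760 = 0.08026 m/day.
Seepage velocity v = q / n_e = 0.08026 / 0.21 = 0.3822 m/day.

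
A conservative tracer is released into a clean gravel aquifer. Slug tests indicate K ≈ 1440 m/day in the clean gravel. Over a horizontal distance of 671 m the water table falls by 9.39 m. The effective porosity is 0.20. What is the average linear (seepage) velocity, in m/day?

101

Hydraulic gradient i = Δh / L = 9.39 / 671 = 0.01399.
Darcy flux q = K · i = 1440 × 0.01399 = 20.15 m/day.
Seepage velocity v = q / n_e = 20.15 / 0.20 = 100.8 m/day.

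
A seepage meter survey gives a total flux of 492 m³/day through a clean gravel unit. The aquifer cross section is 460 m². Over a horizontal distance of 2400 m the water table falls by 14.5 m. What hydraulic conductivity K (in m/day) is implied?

Hydraulic gradient i = Δh / L = 14.5 / 2400 = 0.006042.
From Q = K·A·i, K = Q / (A·i) = 492 / (460.0 × 0.006042) = 177.0 m/day.

177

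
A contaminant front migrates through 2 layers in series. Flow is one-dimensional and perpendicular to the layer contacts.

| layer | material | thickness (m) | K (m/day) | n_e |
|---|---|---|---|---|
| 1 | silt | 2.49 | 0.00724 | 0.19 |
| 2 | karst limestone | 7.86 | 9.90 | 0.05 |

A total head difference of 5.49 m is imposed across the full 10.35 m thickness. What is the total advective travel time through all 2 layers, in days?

54.4

With flow normal to the layers, continuity requires the same specific discharge q through every layer.
Σ(b_i/K_i) = 2.49/0.00724 + 7.86/9.90 = 344.7 d.
q = Δh / Σ(b_i/K_i) = 5.49 / 344.7 = 0.01593 m/day.
In each layer the seepage velocity is v_i = q/n_i, so the layer transit time is t_i = b_i·n_i / q:
  layer 1 (silt): t_1 = 2.49 × 0.19 / 0.01593 = 29.71 d
  layer 2 (karst limestone): t_2 = 7.86 × 0.05 / 0.01593 = 24.68 d
Total t = Σ t_i = 54.38 days.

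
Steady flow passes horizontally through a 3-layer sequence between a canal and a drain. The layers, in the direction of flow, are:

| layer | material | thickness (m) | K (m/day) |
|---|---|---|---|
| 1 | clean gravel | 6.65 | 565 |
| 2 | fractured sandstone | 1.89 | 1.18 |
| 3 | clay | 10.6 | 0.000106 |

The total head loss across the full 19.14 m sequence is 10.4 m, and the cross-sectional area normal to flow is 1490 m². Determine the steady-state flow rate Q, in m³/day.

0.155

Flow is perpendicular to layering, so the layers act in series and the equivalent K is the thickness-weighted harmonic mean.
Total thickness L = 6.65 + 1.89 + 10.6 = 19.14 m.
Σ(b_i/K_i) = 6.65/565 + 1.89/1.18 + 10.6/0.000106 = 1.000e+05 d.
K_eq = L / Σ(b_i/K_i) = 19.14 / 1.000e+05 = 0.0001914 m/day.
Q = K_eq · A · (Δh/L) = 0.0001914 × 1490 × (10.4/19.14) = 0.1550 m³/day.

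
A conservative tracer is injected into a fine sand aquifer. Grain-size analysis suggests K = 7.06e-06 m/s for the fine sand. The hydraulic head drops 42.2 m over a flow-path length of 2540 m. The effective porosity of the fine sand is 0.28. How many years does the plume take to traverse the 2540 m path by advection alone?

192

Convert K: 7.06e-06 m/s × 86400 = 0.6100 m/day.
Hydraulic gradient i = Δh / L = 42.2 / 2540 = 0.01661.
Darcy flux q = K · i = 0.6100 × 0.01661 = 0.01013 m/day.
Seepage velocity v = q / n_e = 0.01013 / 0.28 = 0.03619 m/day.
Travel time t = L / v = 2540 / 0.03619 = 70177 days = 192.1 years.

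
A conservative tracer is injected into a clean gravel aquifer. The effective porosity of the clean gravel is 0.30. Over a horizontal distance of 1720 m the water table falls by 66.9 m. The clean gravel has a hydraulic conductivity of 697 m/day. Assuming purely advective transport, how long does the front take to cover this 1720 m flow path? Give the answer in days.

Hydraulic gradient i = Δh / L = 66.9 / 1720 = 0.03890.
Darcy flux q = K · i = 697.0 × 0.03890 = 27.11 m/day.
Seepage velocity v = q / n_e = 27.11 / 0.30 = 90.37 m/day.
Travel time t = L / v = 1720 / 90.37 = 19.03 days.

19.0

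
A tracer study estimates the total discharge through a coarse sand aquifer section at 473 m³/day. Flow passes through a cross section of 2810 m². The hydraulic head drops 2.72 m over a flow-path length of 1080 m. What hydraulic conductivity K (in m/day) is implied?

66.8

Hydraulic gradient i = Δh / L = 2.72 / 1080 = 0.002519.
From Q = K·A·i, K = Q / (A·i) = 473 / (2810 × 0.002519) = 66.84 m/day.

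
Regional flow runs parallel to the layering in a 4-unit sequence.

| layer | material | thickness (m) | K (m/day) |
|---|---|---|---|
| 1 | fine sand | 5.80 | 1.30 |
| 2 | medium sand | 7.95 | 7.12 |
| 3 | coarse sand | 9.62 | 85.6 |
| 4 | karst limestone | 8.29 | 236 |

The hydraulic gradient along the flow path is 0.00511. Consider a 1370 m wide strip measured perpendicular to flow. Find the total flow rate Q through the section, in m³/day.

Flow is parallel to layering, so each bed carries its own Darcy discharge and the transmissivities add.
Σ(K_i·b_i) = 1.30×5.80 + 7.12×7.95 + 85.6×9.62 + 236×8.29 = 2844 m²/day.
Hydraulic gradient i = 0.00511.
Q = Σ(K_i·b_i) · W · i = 2844 × 1370 × 0.005110 = 19910 m³/day.

19900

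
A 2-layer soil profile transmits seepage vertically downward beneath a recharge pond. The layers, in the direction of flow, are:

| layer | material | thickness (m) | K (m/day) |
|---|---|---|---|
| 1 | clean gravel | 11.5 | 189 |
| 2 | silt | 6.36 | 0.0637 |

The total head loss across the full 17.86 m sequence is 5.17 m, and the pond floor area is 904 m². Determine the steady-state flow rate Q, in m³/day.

Flow is perpendicular to layering, so the layers act in series and the equivalent K is the thickness-weighted harmonic mean.
Total thickness L = 11.5 + 6.36 = 17.86 m.
Σ(b_i/K_i) = 11.5/189 + 6.36/0.0637 = 99.90 d.
K_eq = L / Σ(b_i/K_i) = 17.86 / 99.90 = 0.1788 m/day.
Q = K_eq · A · (Δh/L) = 0.1788 × 904 × (5.17/17.86) = 46.78 m³/day.

46.8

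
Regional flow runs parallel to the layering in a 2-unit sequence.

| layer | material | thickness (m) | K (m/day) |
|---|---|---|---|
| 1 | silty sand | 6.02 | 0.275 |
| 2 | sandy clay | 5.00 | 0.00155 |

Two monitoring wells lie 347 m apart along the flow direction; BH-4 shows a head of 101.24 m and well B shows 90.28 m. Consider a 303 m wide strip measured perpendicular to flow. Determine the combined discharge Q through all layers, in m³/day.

15.9

Flow is parallel to layering, so each bed carries its own Darcy discharge and the transmissivities add.
Σ(K_i·b_i) = 0.275×6.02 + 0.00155×5.00 = 1.663 m²/day.
Hydraulic gradient i = (101.24 − 90.28) / 347 = 10.96 / 347 = 0.03159.
Q = Σ(K_i·b_i) · W · i = 1.663 × 303 × 0.03159 = 15.92 m³/day.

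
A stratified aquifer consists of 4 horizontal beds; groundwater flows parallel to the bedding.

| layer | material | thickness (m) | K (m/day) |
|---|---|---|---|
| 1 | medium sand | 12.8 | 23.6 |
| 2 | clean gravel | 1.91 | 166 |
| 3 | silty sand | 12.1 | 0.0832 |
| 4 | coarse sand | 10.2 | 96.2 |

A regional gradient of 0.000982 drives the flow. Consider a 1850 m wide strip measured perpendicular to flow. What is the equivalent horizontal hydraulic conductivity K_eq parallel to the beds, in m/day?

Flow is parallel to layering, so each bed carries its own Darcy discharge and the transmissivities add.
Σ(K_i·b_i) = 23.6×12.8 + 166×1.91 + 0.0832×12.1 + 96.2×10.2 = 1601 m²/day.
Total thickness b = 37.01 m, so K_eq = Σ(K_i·b_i)/b = 43.27 m/day.

43.3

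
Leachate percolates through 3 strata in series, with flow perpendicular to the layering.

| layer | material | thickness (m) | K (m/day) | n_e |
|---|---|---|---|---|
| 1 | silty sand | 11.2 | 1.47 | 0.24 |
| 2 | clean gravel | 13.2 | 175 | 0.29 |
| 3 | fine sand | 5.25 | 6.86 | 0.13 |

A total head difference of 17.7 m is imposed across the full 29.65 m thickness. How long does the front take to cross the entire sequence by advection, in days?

3.44

With flow normal to the layers, continuity requires the same specific discharge q through every layer.
Σ(b_i/K_i) = 11.2/1.47 + 13.2/175 + 5.25/6.86 = 8.460 d.
q = Δh / Σ(b_i/K_i) = 17.7 / 8.460 = 2.092 m/day.
In each layer the seepage velocity is v_i = q/n_i, so the layer transit time is t_i = b_i·n_i / q:
  layer 1 (silty sand): t_1 = 11.2 × 0.24 / 2.092 = 1.285 d
  layer 2 (clean gravel): t_2 = 13.2 × 0.29 / 2.092 = 1.830 d
  layer 3 (fine sand): t_3 = 5.25 × 0.13 / 2.092 = 0.3262 d
Total t = Σ t_i = 3.441 days.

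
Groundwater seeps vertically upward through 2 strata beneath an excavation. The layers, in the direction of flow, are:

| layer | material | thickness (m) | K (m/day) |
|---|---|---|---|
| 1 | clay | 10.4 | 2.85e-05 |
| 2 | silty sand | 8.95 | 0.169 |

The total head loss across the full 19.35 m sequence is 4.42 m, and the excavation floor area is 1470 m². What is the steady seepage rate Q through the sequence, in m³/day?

Flow is perpendicular to layering, so the layers act in series and the equivalent K is the thickness-weighted harmonic mean.
Total thickness L = 10.4 + 8.95 = 19.35 m.
Σ(b_i/K_i) = 10.4/2.85e-05 + 8.95/0.169 = 3.650e+05 d.
K_eq = L / Σ(b_i/K_i) = 19.35 / 3.650e+05 = 5.302e-05 m/day.
Q = K_eq · A · (Δh/L) = 5.302e-05 × 1470 × (4.42/19.35) = 0.01780 m³/day.

0.0178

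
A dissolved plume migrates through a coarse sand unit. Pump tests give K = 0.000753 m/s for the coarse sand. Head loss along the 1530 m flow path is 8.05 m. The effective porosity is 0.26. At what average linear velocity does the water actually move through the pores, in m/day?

1.32

Convert K: 0.000753 m/s × 86400 = 65.06 m/day.
Hydraulic gradient i = Δh / L = 8.05 / 1530 = 0.005261.
Darcy flux q = K · i = 65.06 × 0.005261 = 0.3423 m/day.
Seepage velocity v = q / n_e = 0.3423 / 0.26 = 1.317 m/day.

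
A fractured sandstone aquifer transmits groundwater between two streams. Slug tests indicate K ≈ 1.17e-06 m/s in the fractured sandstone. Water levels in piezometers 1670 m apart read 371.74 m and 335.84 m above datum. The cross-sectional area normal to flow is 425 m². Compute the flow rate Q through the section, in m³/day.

0.924

Convert K: 1.17e-06 m/s × 86400 = 0.1011 m/day.
Hydraulic gradient i = (371.74 − 335.84) / 1670 = 35.9 / 1670 = 0.02150.
Darcy's law: Q = K · A · i = 0.1011 × 425.0 × 0.02150 = 0.9236 m³/day.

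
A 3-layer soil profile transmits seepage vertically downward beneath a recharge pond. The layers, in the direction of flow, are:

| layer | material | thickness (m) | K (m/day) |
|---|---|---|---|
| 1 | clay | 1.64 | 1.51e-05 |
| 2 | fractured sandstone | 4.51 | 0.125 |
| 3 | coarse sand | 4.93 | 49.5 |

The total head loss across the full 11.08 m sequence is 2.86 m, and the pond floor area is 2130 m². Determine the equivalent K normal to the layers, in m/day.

Flow is perpendicular to layering, so the layers act in series and the equivalent K is the thickness-weighted harmonic mean.
Total thickness L = 1.64 + 4.51 + 4.93 = 11.08 m.
Σ(b_i/K_i) = 1.64/1.51e-05 + 4.51/0.125 + 4.93/49.5 = 1.086e+05 d.
K_eq = L / Σ(b_i/K_i) = 11.08 / 1.086e+05 = 0.0001020 m/day.

0.000102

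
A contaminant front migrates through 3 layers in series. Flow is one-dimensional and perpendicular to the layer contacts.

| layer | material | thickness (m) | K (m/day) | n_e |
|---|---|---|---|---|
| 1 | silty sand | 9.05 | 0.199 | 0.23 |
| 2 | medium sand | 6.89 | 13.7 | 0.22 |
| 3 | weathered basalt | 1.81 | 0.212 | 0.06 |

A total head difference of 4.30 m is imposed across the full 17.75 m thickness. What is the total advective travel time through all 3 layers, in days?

With flow normal to the layers, continuity requires the same specific discharge q through every layer.
Σ(b_i/K_i) = 9.05/0.199 + 6.89/13.7 + 1.81/0.212 = 54.52 d.
q = Δh / Σ(b_i/K_i) = 4.30 / 54.52 = 0.07887 m/day.
In each layer the seepage velocity is v_i = q/n_i, so the layer transit time is t_i = b_i·n_i / q:
  layer 1 (silty sand): t_1 = 9.05 × 0.23 / 0.07887 = 26.39 d
  layer 2 (medium sand): t_2 = 6.89 × 0.22 / 0.07887 = 19.22 d
  layer 3 (weathered basalt): t_3 = 1.81 × 0.06 / 0.07887 = 1.377 d
Total t = Σ t_i = 46.99 days.

47.0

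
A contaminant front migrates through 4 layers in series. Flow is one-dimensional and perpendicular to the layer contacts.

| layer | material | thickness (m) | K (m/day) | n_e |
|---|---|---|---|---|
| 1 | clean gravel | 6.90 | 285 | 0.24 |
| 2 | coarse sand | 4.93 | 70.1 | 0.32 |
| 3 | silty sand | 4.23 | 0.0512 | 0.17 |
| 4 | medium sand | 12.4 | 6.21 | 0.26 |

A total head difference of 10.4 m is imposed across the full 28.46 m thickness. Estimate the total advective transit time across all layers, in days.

With flow normal to the layers, continuity requires the same specific discharge q through every layer.
Σ(b_i/K_i) = 6.90/285 + 4.93/70.1 + 4.23/0.0512 + 12.4/6.21 = 84.71 d.
q = Δh / Σ(b_i/K_i) = 10.4 / 84.71 = 0.1228 m/day.
In each layer the seepage velocity is v_i = q/n_i, so the layer transit time is t_i = b_i·n_i / q:
  layer 1 (clean gravel): t_1 = 6.90 × 0.24 / 0.1228 = 13.49 d
  layer 2 (coarse sand): t_2 = 4.93 × 0.32 / 0.1228 = 12.85 d
  layer 3 (silty sand): t_3 = 4.23 × 0.17 / 0.1228 = 5.857 d
  layer 4 (medium sand): t_4 = 12.4 × 0.26 / 0.1228 = 26.26 d
Total t = Σ t_i = 58.45 days.

58.5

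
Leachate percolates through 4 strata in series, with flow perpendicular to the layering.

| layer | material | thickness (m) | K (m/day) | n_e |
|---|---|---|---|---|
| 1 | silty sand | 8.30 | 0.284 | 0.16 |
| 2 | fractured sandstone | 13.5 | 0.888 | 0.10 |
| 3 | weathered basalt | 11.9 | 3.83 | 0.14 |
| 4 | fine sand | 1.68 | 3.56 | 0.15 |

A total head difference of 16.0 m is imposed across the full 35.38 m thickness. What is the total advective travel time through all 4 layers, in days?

13.8

With flow normal to the layers, continuity requires the same specific discharge q through every layer.
Σ(b_i/K_i) = 8.30/0.284 + 13.5/0.888 + 11.9/3.83 + 1.68/3.56 = 48.01 d.
q = Δh / Σ(b_i/K_i) = 16.0 / 48.01 = 0.3333 m/day.
In each layer the seepage velocity is v_i = q/n_i, so the layer transit time is t_i = b_i·n_i / q:
  layer 1 (silty sand): t_1 = 8.30 × 0.16 / 0.3333 = 3.985 d
  layer 2 (fractured sandstone): t_2 = 13.5 × 0.10 / 0.3333 = 4.051 d
  layer 3 (weathered basalt): t_3 = 11.9 × 0.14 / 0.3333 = 4.999 d
  layer 4 (fine sand): t_4 = 1.68 × 0.15 / 0.3333 = 0.7561 d
Total t = Σ t_i = 13.79 days.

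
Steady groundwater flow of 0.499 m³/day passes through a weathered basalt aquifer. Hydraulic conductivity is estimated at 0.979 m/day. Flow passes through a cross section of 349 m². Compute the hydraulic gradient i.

0.00146

From Q = K·A·i, i = Q / (K·A) = 0.499 / (0.9790 × 349.0) = 0.001460.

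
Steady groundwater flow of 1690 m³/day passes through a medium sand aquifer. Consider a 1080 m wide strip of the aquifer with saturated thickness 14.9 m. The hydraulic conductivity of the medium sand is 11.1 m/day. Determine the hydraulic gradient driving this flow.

Cross-sectional area A = 1080 × 14.9 = 16092 m².
From Q = K·A·i, i = Q / (K·A) = 1690 / (11.10 × 16092) = 0.009461.

0.00946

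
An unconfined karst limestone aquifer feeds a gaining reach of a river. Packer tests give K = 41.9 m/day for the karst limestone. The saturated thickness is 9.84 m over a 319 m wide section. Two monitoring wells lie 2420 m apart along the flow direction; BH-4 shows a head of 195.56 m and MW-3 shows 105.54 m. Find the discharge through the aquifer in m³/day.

Cross-sectional area A = 319 × 9.84 = 3139 m².
Hydraulic gradient i = (195.56 − 105.54) / 2420 = 90.02 / 2420 = 0.03720.
Darcy's law: Q = K · A · i = 41.90 × 3139 × 0.03720 = 4892 m³/day.

4890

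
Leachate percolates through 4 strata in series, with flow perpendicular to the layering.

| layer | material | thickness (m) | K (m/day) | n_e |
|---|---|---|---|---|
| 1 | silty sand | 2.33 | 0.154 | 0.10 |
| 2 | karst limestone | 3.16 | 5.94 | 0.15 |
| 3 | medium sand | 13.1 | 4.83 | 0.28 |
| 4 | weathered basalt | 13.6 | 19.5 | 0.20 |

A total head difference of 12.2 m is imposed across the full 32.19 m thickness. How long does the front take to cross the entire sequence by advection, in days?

11.1

With flow normal to the layers, continuity requires the same specific discharge q through every layer.
Σ(b_i/K_i) = 2.33/0.154 + 3.16/5.94 + 13.1/4.83 + 13.6/19.5 = 19.07 d.
q = Δh / Σ(b_i/K_i) = 12.2 / 19.07 = 0.6397 m/day.
In each layer the seepage velocity is v_i = q/n_i, so the layer transit time is t_i = b_i·n_i / q:
  layer 1 (silty sand): t_1 = 2.33 × 0.10 / 0.6397 = 0.3642 d
  layer 2 (karst limestone): t_2 = 3.16 × 0.15 / 0.6397 = 0.7410 d
  layer 3 (medium sand): t_3 = 13.1 × 0.28 / 0.6397 = 5.734 d
  layer 4 (weathered basalt): t_4 = 13.6 × 0.20 / 0.6397 = 4.252 d
Total t = Σ t_i = 11.09 days.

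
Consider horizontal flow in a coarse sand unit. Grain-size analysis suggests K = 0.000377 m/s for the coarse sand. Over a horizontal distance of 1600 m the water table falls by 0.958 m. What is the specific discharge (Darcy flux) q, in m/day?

0.0195

Convert K: 0.000377 m/s × 86400 = 32.57 m/day.
Hydraulic gradient i = Δh / L = 0.958 / 1600 = 0.0005987.
Specific discharge q = K · i = 32.57 × 0.0005987 = 0.01950 m/day.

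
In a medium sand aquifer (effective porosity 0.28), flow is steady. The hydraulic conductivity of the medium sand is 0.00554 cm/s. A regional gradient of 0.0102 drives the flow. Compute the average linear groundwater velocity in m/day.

Convert K: 0.00554 cm/s × 864 = 4.787 m/day.
Hydraulic gradient i = 0.0102.
Darcy flux q = K · i = 4.787 × 0.01020 = 0.04882 m/day.
Seepage velocity v = q / n_e = 0.04882 / 0.28 = 0.1744 m/day.

0.174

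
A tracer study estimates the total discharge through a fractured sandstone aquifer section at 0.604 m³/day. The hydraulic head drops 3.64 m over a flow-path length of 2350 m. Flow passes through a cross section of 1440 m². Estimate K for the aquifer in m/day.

Hydraulic gradient i = Δh / L = 3.64 / 2350 = 0.001549.
From Q = K·A·i, K = Q / (A·i) = 0.604 / (1440 × 0.001549) = 0.2708 m/day.

0.271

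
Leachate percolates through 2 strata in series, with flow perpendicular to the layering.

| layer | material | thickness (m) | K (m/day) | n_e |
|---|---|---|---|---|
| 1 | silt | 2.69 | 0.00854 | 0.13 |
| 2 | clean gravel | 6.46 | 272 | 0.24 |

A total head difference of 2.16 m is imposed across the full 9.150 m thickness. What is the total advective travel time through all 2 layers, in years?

0.759

With flow normal to the layers, continuity requires the same specific discharge q through every layer.
Σ(b_i/K_i) = 2.69/0.00854 + 6.46/272 = 315.0 d.
q = Δh / Σ(b_i/K_i) = 2.16 / 315.0 = 0.006857 m/day.
In each layer the seepage velocity is v_i = q/n_i, so the layer transit time is t_i = b_i·n_i / q:
  layer 1 (silt): t_1 = 2.69 × 0.13 / 0.006857 = 51.00 d
  layer 2 (clean gravel): t_2 = 6.46 × 0.24 / 0.006857 = 226.1 d
Total t = Σ t_i = 277.1 days = 0.7587 years.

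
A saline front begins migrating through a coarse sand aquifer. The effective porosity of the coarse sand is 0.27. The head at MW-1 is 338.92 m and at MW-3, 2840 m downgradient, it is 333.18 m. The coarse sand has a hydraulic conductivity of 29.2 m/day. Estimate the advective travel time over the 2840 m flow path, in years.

Hydraulic gradient i = (338.92 − 333.18) / 2840 = 5.74 / 2840 = 0.002021.
Darcy flux q = K · i = 29.20 × 0.002021 = 0.05902 m/day.
Seepage velocity v = q / n_e = 0.05902 / 0.27 = 0.2186 m/day.
Travel time t = L / v = 2840 / 0.2186 = 12993 days = 35.57 years.

35.6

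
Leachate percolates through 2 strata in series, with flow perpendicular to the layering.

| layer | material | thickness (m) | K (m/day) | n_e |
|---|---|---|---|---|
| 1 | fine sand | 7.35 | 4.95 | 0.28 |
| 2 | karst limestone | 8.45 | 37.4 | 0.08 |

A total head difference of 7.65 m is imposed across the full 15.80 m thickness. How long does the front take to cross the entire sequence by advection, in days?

0.611

With flow normal to the layers, continuity requires the same specific discharge q through every layer.
Σ(b_i/K_i) = 7.35/4.95 + 8.45/37.4 = 1.711 d.
q = Δh / Σ(b_i/K_i) = 7.65 / 1.711 = 4.472 m/day.
In each layer the seepage velocity is v_i = q/n_i, so the layer transit time is t_i = b_i·n_i / q:
  layer 1 (fine sand): t_1 = 7.35 × 0.28 / 4.472 = 0.4602 d
  layer 2 (karst limestone): t_2 = 8.45 × 0.08 / 4.472 = 0.1512 d
Total t = Σ t_i = 0.6114 days.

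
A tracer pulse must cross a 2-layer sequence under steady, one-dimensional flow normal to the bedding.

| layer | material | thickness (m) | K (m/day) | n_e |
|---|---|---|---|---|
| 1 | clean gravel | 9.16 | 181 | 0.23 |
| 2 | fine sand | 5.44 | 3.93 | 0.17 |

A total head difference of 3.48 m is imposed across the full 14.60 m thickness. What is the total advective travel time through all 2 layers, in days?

1.25

With flow normal to the layers, continuity requires the same specific discharge q through every layer.
Σ(b_i/K_i) = 9.16/181 + 5.44/3.93 = 1.435 d.
q = Δh / Σ(b_i/K_i) = 3.48 / 1.435 = 2.425 m/day.
In each layer the seepage velocity is v_i = q/n_i, so the layer transit time is t_i = b_i·n_i / q:
  layer 1 (clean gravel): t_1 = 9.16 × 0.23 / 2.425 = 0.8687 d
  layer 2 (fine sand): t_2 = 5.44 × 0.17 / 2.425 = 0.3813 d
Total t = Σ t_i = 1.250 days.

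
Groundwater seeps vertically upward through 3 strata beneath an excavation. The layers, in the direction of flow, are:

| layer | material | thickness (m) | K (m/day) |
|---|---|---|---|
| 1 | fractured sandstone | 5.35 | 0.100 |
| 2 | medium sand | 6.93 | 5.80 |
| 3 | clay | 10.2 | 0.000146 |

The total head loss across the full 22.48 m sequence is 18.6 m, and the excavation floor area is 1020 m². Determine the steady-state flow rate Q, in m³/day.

Flow is perpendicular to layering, so the layers act in series and the equivalent K is the thickness-weighted harmonic mean.
Total thickness L = 5.35 + 6.93 + 10.2 = 22.48 m.
Σ(b_i/K_i) = 5.35/0.100 + 6.93/5.80 + 10.2/0.000146 = 69918 d.
K_eq = L / Σ(b_i/K_i) = 22.48 / 69918 = 0.0003215 m/day.
Q = K_eq · A · (Δh/L) = 0.0003215 × 1020 × (18.6/22.48) = 0.2713 m³/day.

0.271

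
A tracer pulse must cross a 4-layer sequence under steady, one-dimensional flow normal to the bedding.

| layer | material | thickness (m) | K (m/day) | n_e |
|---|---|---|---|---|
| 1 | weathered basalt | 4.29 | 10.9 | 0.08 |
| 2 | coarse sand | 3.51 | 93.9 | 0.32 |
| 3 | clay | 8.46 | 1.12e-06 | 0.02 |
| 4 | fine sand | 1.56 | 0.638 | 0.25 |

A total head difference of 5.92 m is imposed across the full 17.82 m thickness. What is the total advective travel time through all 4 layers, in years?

With flow normal to the layers, continuity requires the same specific discharge q through every layer.
Σ(b_i/K_i) = 4.29/10.9 + 3.51/93.9 + 8.46/1.12e-06 + 1.56/0.638 = 7.554e+06 d.
q = Δh / Σ(b_i/K_i) = 5.92 / 7.554e+06 = 7.837e-07 m/day.
In each layer the seepage velocity is v_i = q/n_i, so the layer transit time is t_i = b_i·n_i / q:
  layer 1 (weathered basalt): t_1 = 4.29 × 0.08 / 7.837e-07 = 4.379e+05 d
  layer 2 (coarse sand): t_2 = 3.51 × 0.32 / 7.837e-07 = 1.433e+06 d
  layer 3 (clay): t_3 = 8.46 × 0.02 / 7.837e-07 = 2.159e+05 d
  layer 4 (fine sand): t_4 = 1.56 × 0.25 / 7.837e-07 = 4.976e+05 d
Total t = Σ t_i = 2.585e+06 days = 7076 years.

7080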